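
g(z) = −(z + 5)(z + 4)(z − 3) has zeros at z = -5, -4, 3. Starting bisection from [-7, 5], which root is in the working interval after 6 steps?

3

z = -1 gives g = 48, positive; keep [-1, 5]
z = 2 gives g = 42, positive; keep [2, 5]
z = 3.5 gives g = -31.875, negative; keep [2, 3.5]
z = 2.75 gives g = 13.0781, positive; keep [2.75, 3.5]
z = 3.125 gives g = -7.2363, negative; keep [2.75, 3.125]
z = 2.9375 gives g = 3.4417, positive; keep [2.9375, 3.125]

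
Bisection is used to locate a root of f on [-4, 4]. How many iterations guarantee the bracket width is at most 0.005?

Width after n steps is 8/2^n. Need 2^n ≥ 8/0.005 = 1600.
2^10 = 1024 < 1600 ≤ 2^11 = 2048, so n = 11.

11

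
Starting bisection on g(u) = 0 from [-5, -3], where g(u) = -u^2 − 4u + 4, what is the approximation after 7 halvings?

u = -4 gives g = 4, positive; keep [-5, -4]
u = -4.5 gives g = 1.75, positive; keep [-5, -4.5]
u = -4.75 gives g = 0.4375, positive; keep [-5, -4.75]
u = -4.875 gives g = -0.2656, negative; keep [-4.875, -4.75]
u = -4.8125 gives g = 0.0898, positive; keep [-4.875, -4.8125]
u = -4.84375 gives g = -0.0869, negative; keep [-4.84375, -4.8125]
u = -4.828125 gives g = 0.0017, positive; keep [-4.84375, -4.828125]

-4.828125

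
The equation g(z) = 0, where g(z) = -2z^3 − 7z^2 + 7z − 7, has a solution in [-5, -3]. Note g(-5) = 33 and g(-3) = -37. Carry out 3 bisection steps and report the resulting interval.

g(-4) = -19 < 0, so the root lies in [-5, -4]
g(-4.5) = 2 > 0, so the root lies in [-4.5, -4]
g(-4.25) = -9.65625 < 0, so the root lies in [-4.5, -4.25]

[-4.5, -4.25]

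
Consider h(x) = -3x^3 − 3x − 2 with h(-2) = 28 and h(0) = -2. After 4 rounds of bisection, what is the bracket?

midpoint -1: h = 4 > 0 → [-1, 0]
midpoint -0.5: h = -0.125 < 0 → [-1, -0.5]
midpoint -0.75: h = 1.515625 > 0 → [-0.75, -0.5]
midpoint -0.625: h = 0.6074 > 0 → [-0.625, -0.5]

[-0.625, -0.5]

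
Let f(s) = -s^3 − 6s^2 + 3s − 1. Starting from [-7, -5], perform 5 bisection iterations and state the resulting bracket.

[-6.5, -6.4375]

s = -6 gives f = -19, negative; keep [-7, -6]
s = -6.5 gives f = 0.625, positive; keep [-6.5, -6]
s = -6.25 gives f = -9.984375, negative; keep [-6.5, -6.25]
s = -6.375 gives f = -4.8848, negative; keep [-6.5, -6.375]
s = -6.4375 gives f = -2.1819, negative; keep [-6.5, -6.4375]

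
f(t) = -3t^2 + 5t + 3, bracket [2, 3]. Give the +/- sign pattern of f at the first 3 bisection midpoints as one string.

m = 2.5, f(m) = -3.25 (−); new bracket [2, 2.5]
m = 2.25, f(m) = -0.9375 (−); new bracket [2, 2.25]
m = 2.125, f(m) = 0.078125 (+); new bracket [2.125, 2.25]

--+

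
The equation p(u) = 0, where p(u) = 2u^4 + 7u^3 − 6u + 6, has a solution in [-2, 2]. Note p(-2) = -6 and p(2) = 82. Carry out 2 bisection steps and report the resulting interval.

[-2, -1]

m = 0, p(m) = 6 (+); new bracket [-2, 0]
m = -1, p(m) = 7 (+); new bracket [-2, -1]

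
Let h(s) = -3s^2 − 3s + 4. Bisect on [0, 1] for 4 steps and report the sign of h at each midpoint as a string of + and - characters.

++--

s = 0.5 gives h = 1.75, positive; keep [0.5, 1]
s = 0.75 gives h = 0.0625, positive; keep [0.75, 1]
s = 0.875 gives h = -0.921875, negative; keep [0.75, 0.875]
s = 0.8125 gives h = -0.418, negative; keep [0.75, 0.8125]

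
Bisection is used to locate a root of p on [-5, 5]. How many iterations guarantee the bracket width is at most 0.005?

Width after n steps is 10/2^n. Need 2^n ≥ 10/0.005 = 2000.
2^10 = 1024 < 2000 ≤ 2^11 = 2048, so n = 11.

11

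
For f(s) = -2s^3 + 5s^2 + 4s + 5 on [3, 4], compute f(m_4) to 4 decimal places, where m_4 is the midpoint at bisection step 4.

0.4194

f(3.5) = -5.5 < 0, so the root lies in [3, 3.5]
f(3.25) = 2.15625 > 0, so the root lies in [3.25, 3.5]
f(3.375) = -1.433594 < 0, so the root lies in [3.25, 3.375]
f(3.3125) = 0.4194 > 0, so the root lies in [3.3125, 3.375]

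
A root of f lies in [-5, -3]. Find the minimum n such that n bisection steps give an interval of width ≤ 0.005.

Width after n steps is 2/2^n. Need 2^n ≥ 2/0.005 = 400.
2^8 = 256 < 400 ≤ 2^9 = 512, so n = 9.

9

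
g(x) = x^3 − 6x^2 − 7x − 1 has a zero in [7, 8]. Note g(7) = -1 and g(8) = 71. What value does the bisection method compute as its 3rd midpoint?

m = 7.5, g(m) = 30.875 (+); new bracket [7, 7.5]
m = 7.25, g(m) = 13.953125 (+); new bracket [7, 7.25]
m = 7.125, g(m) = 6.236328 (+); new bracket [7, 7.125]

7.125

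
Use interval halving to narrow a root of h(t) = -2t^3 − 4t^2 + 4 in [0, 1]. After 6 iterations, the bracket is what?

t = 0.5 gives h = 2.75, positive; keep [0.5, 1]
t = 0.75 gives h = 0.90625, positive; keep [0.75, 1]
t = 0.875 gives h = -0.402344, negative; keep [0.75, 0.875]
t = 0.8125 gives h = 0.2866, positive; keep [0.8125, 0.875]
t = 0.84375 gives h = -0.049, negative; keep [0.8125, 0.84375]
t = 0.828125 gives h = 0.121, positive; keep [0.828125, 0.84375]

[0.828125, 0.84375]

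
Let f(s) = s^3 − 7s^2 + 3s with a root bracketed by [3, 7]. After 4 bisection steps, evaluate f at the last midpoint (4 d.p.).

midpoint 5: f = -35 < 0 → [5, 7]
midpoint 6: f = -18 < 0 → [6, 7]
midpoint 6.5: f = -1.625 < 0 → [6.5, 7]
midpoint 6.75: f = 8.8594 > 0 → [6.5, 6.75]

8.8594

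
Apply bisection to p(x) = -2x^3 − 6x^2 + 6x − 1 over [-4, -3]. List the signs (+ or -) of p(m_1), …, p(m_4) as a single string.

m = -3.5, p(m) = -9.75 (−); new bracket [-4, -3.5]
m = -3.75, p(m) = -2.40625 (−); new bracket [-4, -3.75]
m = -3.875, p(m) = 2.027344 (+); new bracket [-3.875, -3.75]
m = -3.8125, p(m) = -0.2554 (−); new bracket [-3.875, -3.8125]

--+-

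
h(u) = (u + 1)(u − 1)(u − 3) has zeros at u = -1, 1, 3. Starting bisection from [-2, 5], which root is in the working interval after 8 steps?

m = 1.5, h(m) = -1.875 (−); new bracket [1.5, 5]
m = 3.25, h(m) = 2.390625 (+); new bracket [1.5, 3.25]
m = 2.375, h(m) = -2.900391 (−); new bracket [2.375, 3.25]
m = 2.8125, h(m) = -1.2957 (−); new bracket [2.8125, 3.25]
m = 3.03125, h(m) = 0.2559 (+); new bracket [2.8125, 3.03125]
m = 2.921875, h(m) = -0.5889 (−); new bracket [2.921875, 3.03125]
m = 2.9765625, h(m) = -0.1842 (−); new bracket [2.9765625, 3.03125]
m = 3.00390625, h(m) = 0.0313 (+); new bracket [2.9765625, 3.00390625]

3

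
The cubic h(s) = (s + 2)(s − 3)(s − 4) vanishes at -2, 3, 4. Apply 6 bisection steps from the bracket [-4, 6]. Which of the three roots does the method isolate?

midpoint 1: h = 18 > 0 → [-4, 1]
midpoint -1.5: h = 12.375 > 0 → [-4, -1.5]
midpoint -2.75: h = -29.109375 < 0 → [-2.75, -1.5]
midpoint -2.125: h = -3.9238 < 0 → [-2.125, -1.5]
midpoint -1.8125: h = 5.2449 > 0 → [-2.125, -1.8125]
midpoint -1.96875: h = 0.9268 > 0 → [-2.125, -1.96875]

-2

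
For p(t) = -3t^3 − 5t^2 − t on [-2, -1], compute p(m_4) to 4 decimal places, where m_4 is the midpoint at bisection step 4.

0.0168

midpoint -1.5: p = 0.375 > 0 → [-1.5, -1]
midpoint -1.25: p = -0.703125 < 0 → [-1.5, -1.25]
midpoint -1.375: p = -0.279297 < 0 → [-1.5, -1.375]
midpoint -1.4375: p = 0.0168 > 0 → [-1.4375, -1.375]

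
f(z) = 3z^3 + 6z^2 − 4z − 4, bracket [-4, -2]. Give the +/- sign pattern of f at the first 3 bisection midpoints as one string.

z = -3 gives f = -19, negative; keep [-3, -2]
z = -2.5 gives f = -3.375, negative; keep [-2.5, -2]
z = -2.25 gives f = 1.203125, positive; keep [-2.5, -2.25]

--+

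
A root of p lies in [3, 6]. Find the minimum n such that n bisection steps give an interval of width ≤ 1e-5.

Width after n steps is 3/2^n. Need 2^n ≥ 3/1e-5 = 300000.
2^18 = 262144 < 300000 ≤ 2^19 = 524288, so n = 19.

19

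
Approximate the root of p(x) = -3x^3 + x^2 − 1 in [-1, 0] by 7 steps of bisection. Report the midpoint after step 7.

m = -0.5, p(m) = -0.375 (−); new bracket [-1, -0.5]
m = -0.75, p(m) = 0.828125 (+); new bracket [-0.75, -0.5]
m = -0.625, p(m) = 0.123047 (+); new bracket [-0.625, -0.5]
m = -0.5625, p(m) = -0.1497 (−); new bracket [-0.625, -0.5625]
m = -0.59375, p(m) = -0.0195 (−); new bracket [-0.625, -0.59375]
m = -0.609375, p(m) = 0.0502 (+); new bracket [-0.609375, -0.59375]
m = -0.6015625, p(m) = 0.015 (+); new bracket [-0.6015625, -0.59375]

-0.6015625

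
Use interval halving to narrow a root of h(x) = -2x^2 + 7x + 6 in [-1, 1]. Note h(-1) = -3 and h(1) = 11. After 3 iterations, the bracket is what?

m = 0, h(m) = 6 (+); new bracket [-1, 0]
m = -0.5, h(m) = 2 (+); new bracket [-1, -0.5]
m = -0.75, h(m) = -0.375 (−); new bracket [-0.75, -0.5]

[-0.75, -0.5]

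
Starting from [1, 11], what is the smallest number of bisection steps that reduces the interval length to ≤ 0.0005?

15

Width after n steps is 10/2^n. Need 2^n ≥ 10/0.0005 = 20000.
2^14 = 16384 < 20000 ≤ 2^15 = 32768, so n = 15.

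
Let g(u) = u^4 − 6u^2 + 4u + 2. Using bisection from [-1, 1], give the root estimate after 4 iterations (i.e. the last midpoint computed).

-0.375

u = 0 gives g = 2, positive; keep [-1, 0]
u = -0.5 gives g = -1.4375, negative; keep [-0.5, 0]
u = -0.25 gives g = 0.628906, positive; keep [-0.5, -0.25]
u = -0.375 gives g = -0.324, negative; keep [-0.375, -0.25]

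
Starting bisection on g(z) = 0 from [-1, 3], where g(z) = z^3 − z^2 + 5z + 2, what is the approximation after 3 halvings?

z = 1 gives g = 7, positive; keep [-1, 1]
z = 0 gives g = 2, positive; keep [-1, 0]
z = -0.5 gives g = -0.875, negative; keep [-0.5, 0]

-0.5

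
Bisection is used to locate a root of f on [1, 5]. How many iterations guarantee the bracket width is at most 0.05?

Width after n steps is 4/2^n. Need 2^n ≥ 4/0.05 = 80.
2^6 = 64 < 80 ≤ 2^7 = 128, so n = 7.

7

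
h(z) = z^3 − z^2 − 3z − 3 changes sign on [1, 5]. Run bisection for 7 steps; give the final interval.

[2.59375, 2.625]

h(3) = 6 > 0, so the root lies in [1, 3]
h(2) = -5 < 0, so the root lies in [2, 3]
h(2.5) = -1.125 < 0, so the root lies in [2.5, 3]
h(2.75) = 1.9844 > 0, so the root lies in [2.5, 2.75]
h(2.625) = 0.3223 > 0, so the root lies in [2.5, 2.625]
h(2.5625) = -0.4275 < 0, so the root lies in [2.5625, 2.625]
h(2.59375) = -0.0592 < 0, so the root lies in [2.59375, 2.625]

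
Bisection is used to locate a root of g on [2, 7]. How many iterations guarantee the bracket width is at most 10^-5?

Width after n steps is 5/2^n. Need 2^n ≥ 5/10^-5 = 500000.
2^18 = 262144 < 500000 ≤ 2^19 = 524288, so n = 19.

19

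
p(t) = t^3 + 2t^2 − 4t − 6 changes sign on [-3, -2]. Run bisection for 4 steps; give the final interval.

t = -2.5 gives p = 0.875, positive; keep [-3, -2.5]
t = -2.75 gives p = -0.671875, negative; keep [-2.75, -2.5]
t = -2.625 gives p = 0.193359, positive; keep [-2.75, -2.625]
t = -2.6875 gives p = -0.2156, negative; keep [-2.6875, -2.625]

[-2.6875, -2.625]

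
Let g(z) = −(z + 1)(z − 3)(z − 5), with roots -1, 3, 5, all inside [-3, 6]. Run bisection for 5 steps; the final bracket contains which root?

-1

z = 1.5 gives g = -13.125, negative; keep [-3, 1.5]
z = -0.75 gives g = -5.390625, negative; keep [-3, -0.75]
z = -1.875 gives g = 29.326172, positive; keep [-1.875, -0.75]
z = -1.3125 gives g = 8.5071, positive; keep [-1.3125, -0.75]
z = -1.03125 gives g = 0.7598, positive; keep [-1.03125, -0.75]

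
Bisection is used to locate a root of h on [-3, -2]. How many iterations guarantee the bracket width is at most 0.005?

Width after n steps is 1/2^n. Need 2^n ≥ 1/0.005 = 200.
2^7 = 128 < 200 ≤ 2^8 = 256, so n = 8.

8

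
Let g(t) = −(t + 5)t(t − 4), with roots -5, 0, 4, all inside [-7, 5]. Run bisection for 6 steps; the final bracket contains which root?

-5

m = -1, g(m) = -20 (−); new bracket [-7, -1]
m = -4, g(m) = -32 (−); new bracket [-7, -4]
m = -5.5, g(m) = 26.125 (+); new bracket [-5.5, -4]
m = -4.75, g(m) = -10.3906 (−); new bracket [-5.5, -4.75]
m = -5.125, g(m) = 5.8457 (+); new bracket [-5.125, -4.75]
m = -4.9375, g(m) = -2.7581 (−); new bracket [-5.125, -4.9375]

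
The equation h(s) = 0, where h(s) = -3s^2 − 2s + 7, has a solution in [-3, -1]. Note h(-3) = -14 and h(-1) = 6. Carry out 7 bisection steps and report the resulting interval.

[-1.90625, -1.890625]

midpoint -2: h = -1 < 0 → [-2, -1]
midpoint -1.5: h = 3.25 > 0 → [-2, -1.5]
midpoint -1.75: h = 1.3125 > 0 → [-2, -1.75]
midpoint -1.875: h = 0.2031 > 0 → [-2, -1.875]
midpoint -1.9375: h = -0.3867 < 0 → [-1.9375, -1.875]
midpoint -1.90625: h = -0.0889 < 0 → [-1.90625, -1.875]
midpoint -1.890625: h = 0.0579 > 0 → [-1.90625, -1.890625]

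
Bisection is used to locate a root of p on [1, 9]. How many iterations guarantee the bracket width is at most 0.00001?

Width after n steps is 8/2^n. Need 2^n ≥ 8/0.00001 = 800000.
2^19 = 524288 < 800000 ≤ 2^20 = 1048576, so n = 20.

20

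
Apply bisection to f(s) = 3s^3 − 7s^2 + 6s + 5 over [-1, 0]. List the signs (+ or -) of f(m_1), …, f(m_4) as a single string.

-+++

s = -0.5 gives f = -0.125, negative; keep [-0.5, 0]
s = -0.25 gives f = 3.015625, positive; keep [-0.5, -0.25]
s = -0.375 gives f = 1.607422, positive; keep [-0.5, -0.375]
s = -0.4375 gives f = 0.7839, positive; keep [-0.5, -0.4375]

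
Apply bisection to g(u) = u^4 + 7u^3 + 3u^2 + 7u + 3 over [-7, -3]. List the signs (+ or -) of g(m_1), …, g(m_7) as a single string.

g(-5) = -207 < 0, so the root lies in [-7, -5]
g(-6) = -147 < 0, so the root lies in [-7, -6]
g(-6.5) = -53.0625 < 0, so the root lies in [-7, -6.5]
g(-6.75) = 15.5508 > 0, so the root lies in [-6.75, -6.5]
g(-6.625) = -20.7439 < 0, so the root lies in [-6.75, -6.625]
g(-6.6875) = -3.1079 < 0, so the root lies in [-6.75, -6.6875]
g(-6.71875) = 6.0918 > 0, so the root lies in [-6.71875, -6.6875]

---+--+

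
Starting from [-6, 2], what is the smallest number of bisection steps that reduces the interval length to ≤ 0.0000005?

24

Width after n steps is 8/2^n. Need 2^n ≥ 8/0.0000005 = 16000000.
2^23 = 8388608 < 16000000 ≤ 2^24 = 16777216, so n = 24.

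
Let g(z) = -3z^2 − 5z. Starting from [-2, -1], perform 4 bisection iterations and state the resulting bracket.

midpoint -1.5: g = 0.75 > 0 → [-2, -1.5]
midpoint -1.75: g = -0.4375 < 0 → [-1.75, -1.5]
midpoint -1.625: g = 0.203125 > 0 → [-1.75, -1.625]
midpoint -1.6875: g = -0.1055 < 0 → [-1.6875, -1.625]

[-1.6875, -1.625]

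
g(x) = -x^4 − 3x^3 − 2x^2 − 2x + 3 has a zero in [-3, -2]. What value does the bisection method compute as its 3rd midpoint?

-2.625

x = -2.5 gives g = 3.3125, positive; keep [-3, -2.5]
x = -2.75 gives g = -1.425781, negative; keep [-2.75, -2.5]
x = -2.625 gives g = 1.251709, positive; keep [-2.75, -2.625]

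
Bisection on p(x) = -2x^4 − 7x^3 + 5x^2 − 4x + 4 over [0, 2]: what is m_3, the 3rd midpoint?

p(1) = -4 < 0, so the root lies in [0, 1]
p(0.5) = 2.25 > 0, so the root lies in [0.5, 1]
p(0.75) = 0.226562 > 0, so the root lies in [0.75, 1]

0.75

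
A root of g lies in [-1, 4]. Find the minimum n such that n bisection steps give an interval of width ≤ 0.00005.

Width after n steps is 5/2^n. Need 2^n ≥ 5/0.00005 = 100000.
2^16 = 65536 < 100000 ≤ 2^17 = 131072, so n = 17.

17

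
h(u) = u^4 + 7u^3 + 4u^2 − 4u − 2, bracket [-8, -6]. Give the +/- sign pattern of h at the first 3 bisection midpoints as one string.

m = -7, h(m) = 222 (+); new bracket [-7, -6]
m = -6.5, h(m) = 55.6875 (+); new bracket [-6.5, -6]
m = -6.25, h(m) = -3.855469 (−); new bracket [-6.5, -6.25]

++-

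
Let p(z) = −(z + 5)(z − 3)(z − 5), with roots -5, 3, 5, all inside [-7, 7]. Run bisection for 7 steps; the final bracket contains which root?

-5

z = 0 gives p = -75, negative; keep [-7, 0]
z = -3.5 gives p = -82.875, negative; keep [-7, -3.5]
z = -5.25 gives p = 21.140625, positive; keep [-5.25, -3.5]
z = -4.375 gives p = -43.2129, negative; keep [-5.25, -4.375]
z = -4.8125 gives p = -14.3738, negative; keep [-5.25, -4.8125]
z = -5.03125 gives p = 2.5176, positive; keep [-5.03125, -4.8125]
z = -4.921875 gives p = -6.1406, negative; keep [-5.03125, -4.921875]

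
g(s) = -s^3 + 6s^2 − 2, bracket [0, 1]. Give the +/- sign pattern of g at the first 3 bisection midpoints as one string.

g(0.5) = -0.625 < 0, so the root lies in [0.5, 1]
g(0.75) = 0.953125 > 0, so the root lies in [0.5, 0.75]
g(0.625) = 0.099609 > 0, so the root lies in [0.5, 0.625]

-++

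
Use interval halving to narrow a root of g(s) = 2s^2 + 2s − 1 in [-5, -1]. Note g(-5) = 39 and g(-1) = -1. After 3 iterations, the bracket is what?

m = -3, g(m) = 11 (+); new bracket [-3, -1]
m = -2, g(m) = 3 (+); new bracket [-2, -1]
m = -1.5, g(m) = 0.5 (+); new bracket [-1.5, -1]

[-1.5, -1]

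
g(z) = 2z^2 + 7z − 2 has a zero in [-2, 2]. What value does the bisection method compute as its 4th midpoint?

m = 0, g(m) = -2 (−); new bracket [0, 2]
m = 1, g(m) = 7 (+); new bracket [0, 1]
m = 0.5, g(m) = 2 (+); new bracket [0, 0.5]
m = 0.25, g(m) = -0.125 (−); new bracket [0.25, 0.5]

0.25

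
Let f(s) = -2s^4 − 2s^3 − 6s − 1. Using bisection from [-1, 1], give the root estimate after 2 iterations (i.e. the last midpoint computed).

f(0) = -1 < 0, so the root lies in [-1, 0]
f(-0.5) = 2.125 > 0, so the root lies in [-0.5, 0]

-0.5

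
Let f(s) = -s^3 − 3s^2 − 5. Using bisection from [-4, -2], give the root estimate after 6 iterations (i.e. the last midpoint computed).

s = -3 gives f = -5, negative; keep [-4, -3]
s = -3.5 gives f = 1.125, positive; keep [-3.5, -3]
s = -3.25 gives f = -2.359375, negative; keep [-3.5, -3.25]
s = -3.375 gives f = -0.7285, negative; keep [-3.5, -3.375]
s = -3.4375 gives f = 0.1697, positive; keep [-3.4375, -3.375]
s = -3.40625 gives f = -0.2865, negative; keep [-3.4375, -3.40625]

-3.40625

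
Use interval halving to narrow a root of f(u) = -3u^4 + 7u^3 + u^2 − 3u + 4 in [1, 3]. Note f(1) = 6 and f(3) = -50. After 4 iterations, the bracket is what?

m = 2, f(m) = 10 (+); new bracket [2, 3]
m = 2.5, f(m) = -5.0625 (−); new bracket [2, 2.5]
m = 2.25, f(m) = 5.160156 (+); new bracket [2.25, 2.5]
m = 2.375, f(m) = 0.8411 (+); new bracket [2.375, 2.5]

[2.375, 2.5]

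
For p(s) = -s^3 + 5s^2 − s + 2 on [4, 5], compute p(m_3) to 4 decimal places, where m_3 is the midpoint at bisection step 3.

0.0957

midpoint 4.5: p = 7.625 > 0 → [4.5, 5]
midpoint 4.75: p = 2.890625 > 0 → [4.75, 5]
midpoint 4.875: p = 0.095703 > 0 → [4.875, 5]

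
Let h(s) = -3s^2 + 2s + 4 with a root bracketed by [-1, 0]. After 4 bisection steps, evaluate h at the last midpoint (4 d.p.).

h(-0.5) = 2.25 > 0, so the root lies in [-1, -0.5]
h(-0.75) = 0.8125 > 0, so the root lies in [-1, -0.75]
h(-0.875) = -0.046875 < 0, so the root lies in [-0.875, -0.75]
h(-0.8125) = 0.3945 > 0, so the root lies in [-0.875, -0.8125]

0.3945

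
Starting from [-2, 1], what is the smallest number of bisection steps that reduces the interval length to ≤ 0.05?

Width after n steps is 3/2^n. Need 2^n ≥ 3/0.05 = 60.
2^5 = 32 < 60 ≤ 2^6 = 64, so n = 6.

6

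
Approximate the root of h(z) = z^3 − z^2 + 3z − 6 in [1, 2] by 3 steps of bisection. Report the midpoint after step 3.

m = 1.5, h(m) = -0.375 (−); new bracket [1.5, 2]
m = 1.75, h(m) = 1.546875 (+); new bracket [1.5, 1.75]
m = 1.625, h(m) = 0.525391 (+); new bracket [1.5, 1.625]

1.625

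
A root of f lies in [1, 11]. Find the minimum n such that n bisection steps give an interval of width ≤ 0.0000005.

Width after n steps is 10/2^n. Need 2^n ≥ 10/0.0000005 = 20000000.
2^24 = 16777216 < 20000000 ≤ 2^25 = 33554432, so n = 25.

25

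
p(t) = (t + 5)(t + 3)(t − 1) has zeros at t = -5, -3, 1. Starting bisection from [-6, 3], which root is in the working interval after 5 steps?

1

t = -1.5 gives p = -13.125, negative; keep [-1.5, 3]
t = 0.75 gives p = -5.390625, negative; keep [0.75, 3]
t = 1.875 gives p = 29.326172, positive; keep [0.75, 1.875]
t = 1.3125 gives p = 8.5071, positive; keep [0.75, 1.3125]
t = 1.03125 gives p = 0.7598, positive; keep [0.75, 1.03125]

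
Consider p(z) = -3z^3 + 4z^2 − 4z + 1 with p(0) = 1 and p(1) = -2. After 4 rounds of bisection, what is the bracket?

[0.3125, 0.375]

midpoint 0.5: p = -0.375 < 0 → [0, 0.5]
midpoint 0.25: p = 0.203125 > 0 → [0.25, 0.5]
midpoint 0.375: p = -0.095703 < 0 → [0.25, 0.375]
midpoint 0.3125: p = 0.0491 > 0 → [0.3125, 0.375]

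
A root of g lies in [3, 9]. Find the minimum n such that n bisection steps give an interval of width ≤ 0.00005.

17

Width after n steps is 6/2^n. Need 2^n ≥ 6/0.00005 = 120000.
2^16 = 65536 < 120000 ≤ 2^17 = 131072, so n = 17.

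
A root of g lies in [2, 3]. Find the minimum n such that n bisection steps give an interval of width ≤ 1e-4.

Width after n steps is 1/2^n. Need 2^n ≥ 1/1e-4 = 10000.
2^13 = 8192 < 10000 ≤ 2^14 = 16384, so n = 14.

14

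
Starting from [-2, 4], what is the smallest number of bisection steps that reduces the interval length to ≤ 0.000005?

Width after n steps is 6/2^n. Need 2^n ≥ 6/0.000005 = 1200000.
2^20 = 1048576 < 1200000 ≤ 2^21 = 2097152, so n = 21.

21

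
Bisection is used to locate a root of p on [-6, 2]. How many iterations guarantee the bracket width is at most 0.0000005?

24

Width after n steps is 8/2^n. Need 2^n ≥ 8/0.0000005 = 16000000.
2^23 = 8388608 < 16000000 ≤ 2^24 = 16777216, so n = 24.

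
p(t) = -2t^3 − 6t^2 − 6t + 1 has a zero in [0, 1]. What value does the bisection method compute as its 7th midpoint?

p(0.5) = -3.75 < 0, so the root lies in [0, 0.5]
p(0.25) = -0.90625 < 0, so the root lies in [0, 0.25]
p(0.125) = 0.152344 > 0, so the root lies in [0.125, 0.25]
p(0.1875) = -0.3491 < 0, so the root lies in [0.125, 0.1875]
p(0.15625) = -0.0916 < 0, so the root lies in [0.125, 0.15625]
p(0.140625) = 0.032 > 0, so the root lies in [0.140625, 0.15625]
p(0.1484375) = -0.0294 < 0, so the root lies in [0.140625, 0.1484375]

0.1484375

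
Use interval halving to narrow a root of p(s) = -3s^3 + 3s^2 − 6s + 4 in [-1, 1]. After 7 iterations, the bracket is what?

[0.734375, 0.75]

p(0) = 4 > 0, so the root lies in [0, 1]
p(0.5) = 1.375 > 0, so the root lies in [0.5, 1]
p(0.75) = -0.078125 < 0, so the root lies in [0.5, 0.75]
p(0.625) = 0.6895 > 0, so the root lies in [0.625, 0.75]
p(0.6875) = 0.3181 > 0, so the root lies in [0.6875, 0.75]
p(0.71875) = 0.1234 > 0, so the root lies in [0.71875, 0.75]
p(0.734375) = 0.0235 > 0, so the root lies in [0.734375, 0.75]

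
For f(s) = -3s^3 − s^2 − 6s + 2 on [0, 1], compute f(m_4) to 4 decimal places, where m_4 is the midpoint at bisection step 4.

-0.0642

m = 0.5, f(m) = -1.625 (−); new bracket [0, 0.5]
m = 0.25, f(m) = 0.390625 (+); new bracket [0.25, 0.5]
m = 0.375, f(m) = -0.548828 (−); new bracket [0.25, 0.375]
m = 0.3125, f(m) = -0.0642 (−); new bracket [0.25, 0.3125]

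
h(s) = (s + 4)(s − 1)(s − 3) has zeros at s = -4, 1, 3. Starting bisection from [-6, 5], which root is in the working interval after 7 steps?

-4

midpoint -0.5: h = 18.375 > 0 → [-6, -0.5]
midpoint -3.25: h = 19.921875 > 0 → [-6, -3.25]
midpoint -4.625: h = -26.806641 < 0 → [-4.625, -3.25]
midpoint -3.9375: h = 2.1409 > 0 → [-4.625, -3.9375]
midpoint -4.28125: h = -10.8152 < 0 → [-4.28125, -3.9375]
midpoint -4.109375: h = -3.973 < 0 → [-4.109375, -3.9375]
midpoint -4.0234375: h = -0.8269 < 0 → [-4.0234375, -3.9375]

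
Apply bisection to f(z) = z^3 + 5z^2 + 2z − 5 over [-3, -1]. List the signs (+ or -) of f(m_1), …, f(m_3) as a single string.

+-+

m = -2, f(m) = 3 (+); new bracket [-2, -1]
m = -1.5, f(m) = -0.125 (−); new bracket [-2, -1.5]
m = -1.75, f(m) = 1.453125 (+); new bracket [-1.75, -1.5]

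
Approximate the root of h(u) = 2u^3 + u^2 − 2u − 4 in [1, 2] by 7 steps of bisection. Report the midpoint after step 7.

midpoint 1.5: h = 2 > 0 → [1, 1.5]
midpoint 1.25: h = -1.03125 < 0 → [1.25, 1.5]
midpoint 1.375: h = 0.339844 > 0 → [1.25, 1.375]
midpoint 1.3125: h = -0.3804 < 0 → [1.3125, 1.375]
midpoint 1.34375: h = -0.0291 < 0 → [1.34375, 1.375]
midpoint 1.359375: h = 0.1531 > 0 → [1.34375, 1.359375]
midpoint 1.3515625: h = 0.0615 > 0 → [1.34375, 1.3515625]

1.3515625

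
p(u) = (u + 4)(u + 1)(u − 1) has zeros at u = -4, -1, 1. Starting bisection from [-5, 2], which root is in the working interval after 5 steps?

-4

midpoint -1.5: p = 3.125 > 0 → [-5, -1.5]
midpoint -3.25: p = 7.171875 > 0 → [-5, -3.25]
midpoint -4.125: p = -2.001953 < 0 → [-4.125, -3.25]
midpoint -3.6875: p = 3.9368 > 0 → [-4.125, -3.6875]
midpoint -3.90625: p = 1.3368 > 0 → [-4.125, -3.90625]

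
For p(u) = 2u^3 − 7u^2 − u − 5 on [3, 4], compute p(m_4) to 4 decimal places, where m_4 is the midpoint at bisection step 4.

0.2720

midpoint 3.5: p = -8.5 < 0 → [3.5, 4]
midpoint 3.75: p = -1.71875 < 0 → [3.75, 4]
midpoint 3.875: p = 2.386719 > 0 → [3.75, 3.875]
midpoint 3.8125: p = 0.272 > 0 → [3.75, 3.8125]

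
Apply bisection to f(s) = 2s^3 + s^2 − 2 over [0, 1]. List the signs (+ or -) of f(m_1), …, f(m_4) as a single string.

--+-

m = 0.5, f(m) = -1.5 (−); new bracket [0.5, 1]
m = 0.75, f(m) = -0.59375 (−); new bracket [0.75, 1]
m = 0.875, f(m) = 0.105469 (+); new bracket [0.75, 0.875]
m = 0.8125, f(m) = -0.2671 (−); new bracket [0.8125, 0.875]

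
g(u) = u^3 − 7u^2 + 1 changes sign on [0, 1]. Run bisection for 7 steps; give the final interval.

m = 0.5, g(m) = -0.625 (−); new bracket [0, 0.5]
m = 0.25, g(m) = 0.578125 (+); new bracket [0.25, 0.5]
m = 0.375, g(m) = 0.068359 (+); new bracket [0.375, 0.5]
m = 0.4375, g(m) = -0.2561 (−); new bracket [0.375, 0.4375]
m = 0.40625, g(m) = -0.0882 (−); new bracket [0.375, 0.40625]
m = 0.390625, g(m) = -0.0085 (−); new bracket [0.375, 0.390625]
m = 0.3828125, g(m) = 0.0303 (+); new bracket [0.3828125, 0.390625]

[0.3828125, 0.390625]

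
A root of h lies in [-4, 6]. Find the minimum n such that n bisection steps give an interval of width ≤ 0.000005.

Width after n steps is 10/2^n. Need 2^n ≥ 10/0.000005 = 2000000.
2^20 = 1048576 < 2000000 ≤ 2^21 = 2097152, so n = 21.

21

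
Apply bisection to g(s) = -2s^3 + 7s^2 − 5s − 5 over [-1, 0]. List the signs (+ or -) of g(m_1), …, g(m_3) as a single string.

-++

m = -0.5, g(m) = -0.5 (−); new bracket [-1, -0.5]
m = -0.75, g(m) = 3.53125 (+); new bracket [-0.75, -0.5]
m = -0.625, g(m) = 1.347656 (+); new bracket [-0.625, -0.5]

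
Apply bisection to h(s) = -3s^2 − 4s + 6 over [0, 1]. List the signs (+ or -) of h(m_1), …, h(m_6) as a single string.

s = 0.5 gives h = 3.25, positive; keep [0.5, 1]
s = 0.75 gives h = 1.3125, positive; keep [0.75, 1]
s = 0.875 gives h = 0.203125, positive; keep [0.875, 1]
s = 0.9375 gives h = -0.3867, negative; keep [0.875, 0.9375]
s = 0.90625 gives h = -0.0889, negative; keep [0.875, 0.90625]
s = 0.890625 gives h = 0.0579, positive; keep [0.890625, 0.90625]

+++--+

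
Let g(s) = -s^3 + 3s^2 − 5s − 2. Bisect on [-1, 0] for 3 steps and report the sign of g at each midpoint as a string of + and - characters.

+-+

g(-0.5) = 1.375 > 0, so the root lies in [-0.5, 0]
g(-0.25) = -0.546875 < 0, so the root lies in [-0.5, -0.25]
g(-0.375) = 0.349609 > 0, so the root lies in [-0.375, -0.25]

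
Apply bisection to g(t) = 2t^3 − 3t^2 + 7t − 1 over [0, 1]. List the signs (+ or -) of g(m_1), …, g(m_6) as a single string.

midpoint 0.5: g = 2 > 0 → [0, 0.5]
midpoint 0.25: g = 0.59375 > 0 → [0, 0.25]
midpoint 0.125: g = -0.167969 < 0 → [0.125, 0.25]
midpoint 0.1875: g = 0.2202 > 0 → [0.125, 0.1875]
midpoint 0.15625: g = 0.0281 > 0 → [0.125, 0.15625]
midpoint 0.140625: g = -0.0694 < 0 → [0.140625, 0.15625]

++-++-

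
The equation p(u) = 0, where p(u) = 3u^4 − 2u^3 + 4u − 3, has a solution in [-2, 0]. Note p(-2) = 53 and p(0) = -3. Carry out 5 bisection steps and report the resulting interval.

midpoint -1: p = -2 < 0 → [-2, -1]
midpoint -1.5: p = 12.9375 > 0 → [-1.5, -1]
midpoint -1.25: p = 3.230469 > 0 → [-1.25, -1]
midpoint -1.125: p = 0.1531 > 0 → [-1.125, -1]
midpoint -1.0625: p = -1.0278 < 0 → [-1.125, -1.0625]

[-1.125, -1.0625]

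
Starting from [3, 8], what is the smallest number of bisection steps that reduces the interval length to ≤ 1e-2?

9

Width after n steps is 5/2^n. Need 2^n ≥ 5/1e-2 = 500.
2^8 = 256 < 500 ≤ 2^9 = 512, so n = 9.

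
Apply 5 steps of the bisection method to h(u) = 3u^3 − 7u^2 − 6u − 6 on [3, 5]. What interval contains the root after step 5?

u = 4 gives h = 50, positive; keep [3, 4]
u = 3.5 gives h = 15.875, positive; keep [3, 3.5]
u = 3.25 gives h = 3.546875, positive; keep [3, 3.25]
u = 3.125 gives h = -1.5566, negative; keep [3.125, 3.25]
u = 3.1875 gives h = 0.9104, positive; keep [3.125, 3.1875]

[3.125, 3.1875]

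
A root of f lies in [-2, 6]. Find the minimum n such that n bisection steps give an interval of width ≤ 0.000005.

Width after n steps is 8/2^n. Need 2^n ≥ 8/0.000005 = 1600000.
2^20 = 1048576 < 1600000 ≤ 2^21 = 2097152, so n = 21.

21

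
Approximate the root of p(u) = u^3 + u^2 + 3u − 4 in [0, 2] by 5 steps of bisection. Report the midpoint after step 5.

midpoint 1: p = 1 > 0 → [0, 1]
midpoint 0.5: p = -2.125 < 0 → [0.5, 1]
midpoint 0.75: p = -0.765625 < 0 → [0.75, 1]
midpoint 0.875: p = 0.0605 > 0 → [0.75, 0.875]
midpoint 0.8125: p = -0.366 < 0 → [0.8125, 0.875]

0.8125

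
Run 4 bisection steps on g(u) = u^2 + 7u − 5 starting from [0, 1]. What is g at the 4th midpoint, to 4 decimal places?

midpoint 0.5: g = -1.25 < 0 → [0.5, 1]
midpoint 0.75: g = 0.8125 > 0 → [0.5, 0.75]
midpoint 0.625: g = -0.234375 < 0 → [0.625, 0.75]
midpoint 0.6875: g = 0.2852 > 0 → [0.625, 0.6875]

0.2852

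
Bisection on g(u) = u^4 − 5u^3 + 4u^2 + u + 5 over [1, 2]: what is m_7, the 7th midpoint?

1.9140625

g(1.5) = 3.6875 > 0, so the root lies in [1.5, 2]
g(1.75) = 1.582031 > 0, so the root lies in [1.75, 2]
g(1.875) = 0.338135 > 0, so the root lies in [1.875, 2]
g(1.9375) = -0.321 < 0, so the root lies in [1.875, 1.9375]
g(1.90625) = 0.0113 > 0, so the root lies in [1.90625, 1.9375]
g(1.921875) = -0.1542 < 0, so the root lies in [1.90625, 1.921875]
g(1.9140625) = -0.0713 < 0, so the root lies in [1.90625, 1.9140625]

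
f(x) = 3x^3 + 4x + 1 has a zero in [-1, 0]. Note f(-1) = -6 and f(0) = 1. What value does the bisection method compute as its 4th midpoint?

-0.1875

midpoint -0.5: f = -1.375 < 0 → [-0.5, 0]
midpoint -0.25: f = -0.046875 < 0 → [-0.25, 0]
midpoint -0.125: f = 0.494141 > 0 → [-0.25, -0.125]
midpoint -0.1875: f = 0.2302 > 0 → [-0.25, -0.1875]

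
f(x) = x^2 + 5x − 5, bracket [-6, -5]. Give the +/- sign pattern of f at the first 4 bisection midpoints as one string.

midpoint -5.5: f = -2.25 < 0 → [-6, -5.5]
midpoint -5.75: f = -0.6875 < 0 → [-6, -5.75]
midpoint -5.875: f = 0.140625 > 0 → [-5.875, -5.75]
midpoint -5.8125: f = -0.2773 < 0 → [-5.875, -5.8125]

--+-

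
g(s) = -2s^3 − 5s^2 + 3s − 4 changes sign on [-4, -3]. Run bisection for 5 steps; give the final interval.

m = -3.5, g(m) = 10 (+); new bracket [-3.5, -3]
m = -3.25, g(m) = 2.09375 (+); new bracket [-3.25, -3]
m = -3.125, g(m) = -1.167969 (−); new bracket [-3.25, -3.125]
m = -3.1875, g(m) = 0.4077 (+); new bracket [-3.1875, -3.125]
m = -3.15625, g(m) = -0.3937 (−); new bracket [-3.1875, -3.15625]

[-3.1875, -3.15625]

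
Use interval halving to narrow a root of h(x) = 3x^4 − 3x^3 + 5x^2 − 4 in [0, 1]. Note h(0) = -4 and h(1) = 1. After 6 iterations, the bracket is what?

[0.90625, 0.921875]

m = 0.5, h(m) = -2.9375 (−); new bracket [0.5, 1]
m = 0.75, h(m) = -1.503906 (−); new bracket [0.75, 1]
m = 0.875, h(m) = -0.423096 (−); new bracket [0.875, 1]
m = 0.9375, h(m) = 0.24 (+); new bracket [0.875, 0.9375]
m = 0.90625, h(m) = -0.1029 (−); new bracket [0.90625, 0.9375]
m = 0.921875, h(m) = 0.0656 (+); new bracket [0.90625, 0.921875]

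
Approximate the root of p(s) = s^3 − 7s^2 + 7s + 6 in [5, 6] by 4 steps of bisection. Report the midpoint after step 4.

5.5625

s = 5.5 gives p = -0.875, negative; keep [5.5, 6]
s = 5.75 gives p = 4.921875, positive; keep [5.5, 5.75]
s = 5.625 gives p = 1.869141, positive; keep [5.5, 5.625]
s = 5.5625 gives p = 0.4592, positive; keep [5.5, 5.5625]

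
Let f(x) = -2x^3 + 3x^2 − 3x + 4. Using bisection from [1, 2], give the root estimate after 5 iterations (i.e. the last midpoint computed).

1.40625

x = 1.5 gives f = -0.5, negative; keep [1, 1.5]
x = 1.25 gives f = 1.03125, positive; keep [1.25, 1.5]
x = 1.375 gives f = 0.347656, positive; keep [1.375, 1.5]
x = 1.4375 gives f = -0.0542, negative; keep [1.375, 1.4375]
x = 1.40625 gives f = 0.152, positive; keep [1.40625, 1.4375]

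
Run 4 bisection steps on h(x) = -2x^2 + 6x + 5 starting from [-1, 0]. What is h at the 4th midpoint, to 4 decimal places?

-0.0703

midpoint -0.5: h = 1.5 > 0 → [-1, -0.5]
midpoint -0.75: h = -0.625 < 0 → [-0.75, -0.5]
midpoint -0.625: h = 0.46875 > 0 → [-0.75, -0.625]
midpoint -0.6875: h = -0.0703 < 0 → [-0.6875, -0.625]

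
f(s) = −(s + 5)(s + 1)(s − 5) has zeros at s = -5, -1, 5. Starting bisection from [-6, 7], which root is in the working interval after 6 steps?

s = 0.5 gives f = 37.125, positive; keep [0.5, 7]
s = 3.75 gives f = 51.953125, positive; keep [3.75, 7]
s = 5.375 gives f = -24.802734, negative; keep [3.75, 5.375]
s = 4.5625 gives f = 23.2712, positive; keep [4.5625, 5.375]
s = 4.96875 gives f = 1.8594, positive; keep [4.96875, 5.375]
s = 5.171875 gives f = -10.7902, negative; keep [4.96875, 5.171875]

5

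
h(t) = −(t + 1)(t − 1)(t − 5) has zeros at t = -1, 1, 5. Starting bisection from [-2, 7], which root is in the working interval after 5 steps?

5

midpoint 2.5: h = 13.125 > 0 → [2.5, 7]
midpoint 4.75: h = 5.390625 > 0 → [4.75, 7]
midpoint 5.875: h = -29.326172 < 0 → [4.75, 5.875]
midpoint 5.3125: h = -8.5071 < 0 → [4.75, 5.3125]
midpoint 5.03125: h = -0.7598 < 0 → [4.75, 5.03125]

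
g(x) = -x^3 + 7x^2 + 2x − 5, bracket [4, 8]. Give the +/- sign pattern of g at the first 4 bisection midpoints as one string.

m = 6, g(m) = 43 (+); new bracket [6, 8]
m = 7, g(m) = 9 (+); new bracket [7, 8]
m = 7.5, g(m) = -18.125 (−); new bracket [7, 7.5]
m = 7.25, g(m) = -3.6406 (−); new bracket [7, 7.25]

++--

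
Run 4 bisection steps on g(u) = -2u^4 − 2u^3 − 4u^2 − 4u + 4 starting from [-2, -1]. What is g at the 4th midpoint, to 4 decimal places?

0.9463

midpoint -1.5: g = -2.375 < 0 → [-1.5, -1]
midpoint -1.25: g = 1.773438 > 0 → [-1.5, -1.25]
midpoint -1.375: g = -0.012207 < 0 → [-1.375, -1.25]
midpoint -1.3125: g = 0.9463 > 0 → [-1.375, -1.3125]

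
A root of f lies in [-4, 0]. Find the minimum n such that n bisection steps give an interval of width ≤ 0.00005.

17

Width after n steps is 4/2^n. Need 2^n ≥ 4/0.00005 = 80000.
2^16 = 65536 < 80000 ≤ 2^17 = 131072, so n = 17.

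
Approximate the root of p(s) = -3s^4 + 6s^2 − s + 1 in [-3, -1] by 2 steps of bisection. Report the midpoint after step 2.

-1.5

p(-2) = -21 < 0, so the root lies in [-2, -1]
p(-1.5) = 0.8125 > 0, so the root lies in [-2, -1.5]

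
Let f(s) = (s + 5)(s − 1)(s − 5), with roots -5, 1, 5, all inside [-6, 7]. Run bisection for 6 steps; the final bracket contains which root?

-5

f(0.5) = 12.375 > 0, so the root lies in [-6, 0.5]
f(-2.75) = 65.390625 > 0, so the root lies in [-6, -2.75]
f(-4.375) = 31.494141 > 0, so the root lies in [-6, -4.375]
f(-5.1875) = -11.8191 < 0, so the root lies in [-5.1875, -4.375]
f(-4.78125) = 12.3698 > 0, so the root lies in [-5.1875, -4.78125]
f(-4.984375) = 0.9336 > 0, so the root lies in [-5.1875, -4.984375]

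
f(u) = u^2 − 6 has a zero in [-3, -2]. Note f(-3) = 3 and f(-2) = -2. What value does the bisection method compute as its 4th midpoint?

-2.4375

u = -2.5 gives f = 0.25, positive; keep [-2.5, -2]
u = -2.25 gives f = -0.9375, negative; keep [-2.5, -2.25]
u = -2.375 gives f = -0.359375, negative; keep [-2.5, -2.375]
u = -2.4375 gives f = -0.0586, negative; keep [-2.5, -2.4375]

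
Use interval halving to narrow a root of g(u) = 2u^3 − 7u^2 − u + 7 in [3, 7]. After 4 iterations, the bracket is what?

u = 5 gives g = 77, positive; keep [3, 5]
u = 4 gives g = 19, positive; keep [3, 4]
u = 3.5 gives g = 3.5, positive; keep [3, 3.5]
u = 3.25 gives g = -1.5312, negative; keep [3.25, 3.5]

[3.25, 3.5]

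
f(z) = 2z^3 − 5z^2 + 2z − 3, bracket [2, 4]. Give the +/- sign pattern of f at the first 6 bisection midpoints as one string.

++-+--

midpoint 3: f = 12 > 0 → [2, 3]
midpoint 2.5: f = 2 > 0 → [2, 2.5]
midpoint 2.25: f = -1.03125 < 0 → [2.25, 2.5]
midpoint 2.375: f = 0.3398 > 0 → [2.25, 2.375]
midpoint 2.3125: f = -0.3804 < 0 → [2.3125, 2.375]
midpoint 2.34375: f = -0.0291 < 0 → [2.34375, 2.375]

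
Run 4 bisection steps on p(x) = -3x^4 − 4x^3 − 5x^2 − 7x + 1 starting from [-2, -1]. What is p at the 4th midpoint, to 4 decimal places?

midpoint -1.5: p = -1.4375 < 0 → [-1.5, -1]
midpoint -1.25: p = 2.425781 > 0 → [-1.5, -1.25]
midpoint -1.375: p = 0.846924 > 0 → [-1.5, -1.375]
midpoint -1.4375: p = -0.1978 < 0 → [-1.4375, -1.375]

-0.1978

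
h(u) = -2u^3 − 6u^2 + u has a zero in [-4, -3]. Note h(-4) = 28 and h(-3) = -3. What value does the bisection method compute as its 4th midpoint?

-3.1875

h(-3.5) = 8.75 > 0, so the root lies in [-3.5, -3]
h(-3.25) = 2.03125 > 0, so the root lies in [-3.25, -3]
h(-3.125) = -0.683594 < 0, so the root lies in [-3.25, -3.125]
h(-3.1875) = 0.6226 > 0, so the root lies in [-3.1875, -3.125]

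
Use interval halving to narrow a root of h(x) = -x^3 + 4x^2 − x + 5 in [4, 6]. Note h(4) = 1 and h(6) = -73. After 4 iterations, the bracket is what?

m = 5, h(m) = -25 (−); new bracket [4, 5]
m = 4.5, h(m) = -9.625 (−); new bracket [4, 4.5]
m = 4.25, h(m) = -3.765625 (−); new bracket [4, 4.25]
m = 4.125, h(m) = -1.252 (−); new bracket [4, 4.125]

[4, 4.125]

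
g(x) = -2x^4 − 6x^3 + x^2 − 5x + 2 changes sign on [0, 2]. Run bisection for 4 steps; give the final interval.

[0.25, 0.375]

g(1) = -10 < 0, so the root lies in [0, 1]
g(0.5) = -1.125 < 0, so the root lies in [0, 0.5]
g(0.25) = 0.710938 > 0, so the root lies in [0.25, 0.5]
g(0.375) = -0.0903 < 0, so the root lies in [0.25, 0.375]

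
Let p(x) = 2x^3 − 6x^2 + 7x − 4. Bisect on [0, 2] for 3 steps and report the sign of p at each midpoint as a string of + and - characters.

--+

m = 1, p(m) = -1 (−); new bracket [1, 2]
m = 1.5, p(m) = -0.25 (−); new bracket [1.5, 2]
m = 1.75, p(m) = 0.59375 (+); new bracket [1.5, 1.75]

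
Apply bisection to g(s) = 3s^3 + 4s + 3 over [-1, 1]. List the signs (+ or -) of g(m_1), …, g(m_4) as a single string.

++--

g(0) = 3 > 0, so the root lies in [-1, 0]
g(-0.5) = 0.625 > 0, so the root lies in [-1, -0.5]
g(-0.75) = -1.265625 < 0, so the root lies in [-0.75, -0.5]
g(-0.625) = -0.2324 < 0, so the root lies in [-0.625, -0.5]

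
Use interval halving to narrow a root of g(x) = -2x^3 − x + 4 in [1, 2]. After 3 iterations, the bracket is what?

midpoint 1.5: g = -4.25 < 0 → [1, 1.5]
midpoint 1.25: g = -1.15625 < 0 → [1, 1.25]
midpoint 1.125: g = 0.027344 > 0 → [1.125, 1.25]

[1.125, 1.25]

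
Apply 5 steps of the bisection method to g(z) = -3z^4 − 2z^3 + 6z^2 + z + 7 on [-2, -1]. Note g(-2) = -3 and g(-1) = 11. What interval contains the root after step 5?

[-1.9375, -1.90625]

midpoint -1.5: g = 10.5625 > 0 → [-2, -1.5]
midpoint -1.75: g = 6.207031 > 0 → [-2, -1.75]
midpoint -1.875: g = 2.323486 > 0 → [-2, -1.875]
midpoint -1.9375: g = -0.1431 < 0 → [-1.9375, -1.875]
midpoint -1.90625: g = 1.137 > 0 → [-1.9375, -1.90625]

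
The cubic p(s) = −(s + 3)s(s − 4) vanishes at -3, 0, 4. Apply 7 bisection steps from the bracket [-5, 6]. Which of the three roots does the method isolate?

midpoint 0.5: p = 6.125 > 0 → [0.5, 6]
midpoint 3.25: p = 15.234375 > 0 → [3.25, 6]
midpoint 4.625: p = -22.041016 < 0 → [3.25, 4.625]
midpoint 3.9375: p = 1.7073 > 0 → [3.9375, 4.625]
midpoint 4.28125: p = -8.7674 < 0 → [3.9375, 4.28125]
midpoint 4.109375: p = -3.1954 < 0 → [3.9375, 4.109375]
midpoint 4.0234375: p = -0.6623 < 0 → [3.9375, 4.0234375]

4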